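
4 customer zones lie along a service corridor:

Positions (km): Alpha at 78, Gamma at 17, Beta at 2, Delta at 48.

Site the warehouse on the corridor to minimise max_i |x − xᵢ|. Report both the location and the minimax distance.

location 40, max distance 38

The 1-center on a line is the midpoint of the two extreme points: leftmost at 2, rightmost at 78.
Optimal location = (2 + 78)/2 = 40; maximum distance = (78 − 2)/2 = 38.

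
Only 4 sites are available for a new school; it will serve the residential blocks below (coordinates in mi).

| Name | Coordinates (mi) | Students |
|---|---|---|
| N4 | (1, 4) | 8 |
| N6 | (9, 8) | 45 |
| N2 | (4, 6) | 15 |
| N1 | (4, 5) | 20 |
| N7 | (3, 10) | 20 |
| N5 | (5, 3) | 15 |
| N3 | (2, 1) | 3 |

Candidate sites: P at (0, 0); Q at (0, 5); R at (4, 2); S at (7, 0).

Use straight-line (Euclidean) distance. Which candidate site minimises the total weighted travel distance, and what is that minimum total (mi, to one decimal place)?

R, total 689.5 mi

Total weighted distance at each candidate:
  P (0, 0): total = 1114.1
  Q (0, 5): total = 790.9
  R (4, 2): total = 689.5
  S (7, 0): total = 930.8
Minimum is at R with total 689.5 mi.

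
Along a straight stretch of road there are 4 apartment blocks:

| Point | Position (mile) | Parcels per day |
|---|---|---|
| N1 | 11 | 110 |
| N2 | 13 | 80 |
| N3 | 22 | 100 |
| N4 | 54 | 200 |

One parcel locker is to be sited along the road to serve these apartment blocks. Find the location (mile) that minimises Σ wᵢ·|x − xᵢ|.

For a sum of weighted absolute distances on a line, the optimum is the weighted median (not the mean). Total weight W = 490; half-weight = 245.
Sort by position and accumulate weight:
  mile 11 (N1, w=110) → cum 110
  mile 13 (N2, w=80) → cum 190
  mile 22 (N3, w=100) → cum 290  ≥ 245 → median here
  mile 54 (N4, w=200) → cum 490
Optimal location: mile 22.

x = 22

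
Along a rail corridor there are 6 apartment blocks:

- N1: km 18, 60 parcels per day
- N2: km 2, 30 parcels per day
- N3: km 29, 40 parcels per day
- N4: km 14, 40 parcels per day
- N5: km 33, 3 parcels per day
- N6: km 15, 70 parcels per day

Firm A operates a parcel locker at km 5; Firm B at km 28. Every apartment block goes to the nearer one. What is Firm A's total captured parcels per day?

140

The indifferent point is the midpoint (5+28)/2 = 16.5; apartment blocks left of it (closer to Firm A at 5) go to Firm A, those right go to Firm B.
  N2 at 2 (w=30) → Firm A
  N4 at 14 (w=40) → Firm A
  N6 at 15 (w=70) → Firm A
  N1 at 18 (w=60) → Firm B
  N3 at 29 (w=40) → Firm B
  N5 at 33 (w=3) → Firm B
Firm A captures 140; Firm B captures 103.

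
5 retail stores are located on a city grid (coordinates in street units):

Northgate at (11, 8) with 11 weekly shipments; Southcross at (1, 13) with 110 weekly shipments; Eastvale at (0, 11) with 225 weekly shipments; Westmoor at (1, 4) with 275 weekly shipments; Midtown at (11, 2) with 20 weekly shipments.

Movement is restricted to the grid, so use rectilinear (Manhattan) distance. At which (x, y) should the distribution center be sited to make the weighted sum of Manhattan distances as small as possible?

Manhattan distance separates: Σwᵢ(|x−xᵢ|+|y−yᵢ|) = Σwᵢ|x−xᵢ| + Σwᵢ|y−yᵢ|, so x and y are optimised independently as 1-D weighted medians.
Total weight W = 641; half = 320.5.
x-coordinate, sorted with cumulative weight:
  x=0 (Eastvale, w=225) cum 225
  x=1 (Southcross, w=110) cum 335  ← median
  x=1 (Westmoor, w=275) cum 610
  x=11 (Northgate, w=11) cum 621
  x=11 (Midtown, w=20) cum 641
⇒ x* = 1
y-coordinate, sorted with cumulative weight:
  y=2 (Midtown, w=20) cum 20
  y=4 (Westmoor, w=275) cum 295
  y=8 (Northgate, w=11) cum 306
  y=11 (Eastvale, w=225) cum 531  ← median
  y=13 (Southcross, w=110) cum 641
⇒ y* = 11

(1, 11)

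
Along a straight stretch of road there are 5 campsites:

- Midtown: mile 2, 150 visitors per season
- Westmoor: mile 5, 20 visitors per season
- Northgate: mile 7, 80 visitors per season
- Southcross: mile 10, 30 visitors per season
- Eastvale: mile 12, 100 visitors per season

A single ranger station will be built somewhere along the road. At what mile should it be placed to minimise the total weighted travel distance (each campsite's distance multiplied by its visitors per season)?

For a sum of weighted absolute distances on a line, the optimum is the weighted median (not the mean). Total weight W = 380; half-weight = 190.
Sort by position and accumulate weight:
  mile 2 (Midtown, w=150) → cum 150
  mile 5 (Westmoor, w=20) → cum 170
  mile 7 (Northgate, w=80) → cum 250  ≥ 190 → median here
  mile 10 (Southcross, w=30) → cum 280
  mile 12 (Eastvale, w=100) → cum 380
Optimal location: mile 7.

x = 7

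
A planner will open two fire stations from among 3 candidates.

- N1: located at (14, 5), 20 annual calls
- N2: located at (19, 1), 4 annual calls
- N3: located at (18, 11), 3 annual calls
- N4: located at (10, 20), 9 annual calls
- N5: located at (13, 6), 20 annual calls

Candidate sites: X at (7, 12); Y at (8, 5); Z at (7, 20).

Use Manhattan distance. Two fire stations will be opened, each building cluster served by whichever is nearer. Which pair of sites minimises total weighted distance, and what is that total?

Evaluate every pair (each demand assigned to the nearer of the two):
  {Y, Z}: total = 375
  {X, Y}: total = 435
  {X, Z}: total = 675
Best pair: {Y, Z} with total 375.

{Y, Z}, total 375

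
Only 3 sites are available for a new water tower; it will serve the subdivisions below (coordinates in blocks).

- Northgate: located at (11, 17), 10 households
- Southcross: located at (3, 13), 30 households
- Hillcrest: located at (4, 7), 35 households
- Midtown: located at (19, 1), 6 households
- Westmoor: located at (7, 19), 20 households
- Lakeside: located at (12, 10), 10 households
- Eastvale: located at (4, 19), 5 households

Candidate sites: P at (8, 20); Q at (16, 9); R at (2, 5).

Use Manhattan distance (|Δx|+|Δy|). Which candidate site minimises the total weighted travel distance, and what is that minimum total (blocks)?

Total weighted distance at each candidate:
  P (8, 20): total = 1400
  Q (16, 9): total = 1736
  R (2, 5): total = 1356
Minimum is at R with total 1356 blocks.

R, total 1356 blocks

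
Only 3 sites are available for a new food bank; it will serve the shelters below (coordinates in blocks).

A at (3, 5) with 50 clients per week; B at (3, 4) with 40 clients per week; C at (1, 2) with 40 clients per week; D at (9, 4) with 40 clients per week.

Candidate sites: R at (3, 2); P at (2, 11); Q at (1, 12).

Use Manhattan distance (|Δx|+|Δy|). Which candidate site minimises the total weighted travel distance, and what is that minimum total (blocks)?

R, total 630 blocks

Total weighted distance at each candidate:
  R (3, 2): total = 630
  P (2, 11): total = 1630
  Q (1, 12): total = 1890
Minimum is at R with total 630 blocks.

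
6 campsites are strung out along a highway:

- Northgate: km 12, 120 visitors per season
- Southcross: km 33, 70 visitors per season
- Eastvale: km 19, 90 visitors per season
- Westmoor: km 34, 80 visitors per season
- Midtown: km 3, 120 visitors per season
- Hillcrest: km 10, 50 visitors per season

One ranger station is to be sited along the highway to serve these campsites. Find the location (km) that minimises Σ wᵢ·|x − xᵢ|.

For a sum of weighted absolute distances on a line, the optimum is the weighted median (not the mean). Total weight W = 530; half-weight = 265.
Sort by position and accumulate weight:
  km 3 (Midtown, w=120) → cum 120
  km 10 (Hillcrest, w=50) → cum 170
  km 12 (Northgate, w=120) → cum 290  ≥ 265 → median here
  km 19 (Eastvale, w=90) → cum 380
  km 33 (Southcross, w=70) → cum 450
  km 34 (Westmoor, w=80) → cum 530
Optimal location: km 12.

x = 12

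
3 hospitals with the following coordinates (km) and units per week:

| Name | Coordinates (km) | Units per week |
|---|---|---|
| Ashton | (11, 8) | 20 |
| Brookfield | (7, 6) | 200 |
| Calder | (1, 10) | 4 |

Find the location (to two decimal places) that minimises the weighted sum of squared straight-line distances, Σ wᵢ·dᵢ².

The minimiser of Σwᵢ‖p−pᵢ‖² is the weighted centroid p* = (Σwᵢpᵢ)/(Σwᵢ).
Σwᵢ = 224.
Σwᵢxᵢ = 20·11 + 200·7 + 4·1 = 1624.
Σwᵢyᵢ = 20·8 + 200·6 + 4·10 = 1400.
x* = 1624/224 = 7.25, y* = 1400/224 = 6.25.

(7.25, 6.25)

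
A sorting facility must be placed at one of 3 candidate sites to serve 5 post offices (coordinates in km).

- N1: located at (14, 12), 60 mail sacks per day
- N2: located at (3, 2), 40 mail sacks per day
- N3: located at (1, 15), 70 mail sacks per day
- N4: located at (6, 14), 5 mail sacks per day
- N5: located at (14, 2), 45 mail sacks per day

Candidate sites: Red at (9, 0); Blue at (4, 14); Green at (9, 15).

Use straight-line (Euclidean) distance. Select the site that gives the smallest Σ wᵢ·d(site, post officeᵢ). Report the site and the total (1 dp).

Blue, total 2027.8 km

Total weighted distance at each candidate:
  Red (9, 0): total = 2536.9
  Blue (4, 14): total = 2027.8
  Green (9, 15): total = 2125.2
Minimum is at Blue with total 2027.8 km.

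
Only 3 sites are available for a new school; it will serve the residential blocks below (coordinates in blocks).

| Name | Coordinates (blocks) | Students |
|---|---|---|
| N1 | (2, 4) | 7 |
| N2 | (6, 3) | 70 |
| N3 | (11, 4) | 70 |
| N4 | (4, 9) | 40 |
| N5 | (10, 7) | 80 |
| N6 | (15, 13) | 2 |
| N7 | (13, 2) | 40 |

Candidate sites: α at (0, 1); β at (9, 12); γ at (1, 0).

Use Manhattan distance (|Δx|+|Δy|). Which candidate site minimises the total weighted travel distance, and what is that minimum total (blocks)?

Total weighted distance at each candidate:
  α (0, 1): total = 3949
  β (9, 12): total = 3019
  γ (1, 0): total = 3949
Minimum is at β with total 3019 blocks.

β, total 3019 blocks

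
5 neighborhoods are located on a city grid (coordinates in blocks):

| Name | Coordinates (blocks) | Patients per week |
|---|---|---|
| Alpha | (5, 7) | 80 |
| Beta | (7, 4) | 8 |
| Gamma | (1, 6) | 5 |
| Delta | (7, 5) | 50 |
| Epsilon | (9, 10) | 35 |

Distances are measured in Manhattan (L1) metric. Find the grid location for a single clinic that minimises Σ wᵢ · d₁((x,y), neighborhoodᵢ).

(7, 7)

Manhattan distance separates: Σwᵢ(|x−xᵢ|+|y−yᵢ|) = Σwᵢ|x−xᵢ| + Σwᵢ|y−yᵢ|, so x and y are optimised independently as 1-D weighted medians.
Total weight W = 178; half = 89.
x-coordinate, sorted with cumulative weight:
  x=1 (Gamma, w=5) cum 5
  x=5 (Alpha, w=80) cum 85
  x=7 (Beta, w=8) cum 93  ← median
  x=7 (Delta, w=50) cum 143
  x=9 (Epsilon, w=35) cum 178
⇒ x* = 7
y-coordinate, sorted with cumulative weight:
  y=4 (Beta, w=8) cum 8
  y=5 (Delta, w=50) cum 58
  y=6 (Gamma, w=5) cum 63
  y=7 (Alpha, w=80) cum 143  ← median
  y=10 (Epsilon, w=35) cum 178
⇒ y* = 7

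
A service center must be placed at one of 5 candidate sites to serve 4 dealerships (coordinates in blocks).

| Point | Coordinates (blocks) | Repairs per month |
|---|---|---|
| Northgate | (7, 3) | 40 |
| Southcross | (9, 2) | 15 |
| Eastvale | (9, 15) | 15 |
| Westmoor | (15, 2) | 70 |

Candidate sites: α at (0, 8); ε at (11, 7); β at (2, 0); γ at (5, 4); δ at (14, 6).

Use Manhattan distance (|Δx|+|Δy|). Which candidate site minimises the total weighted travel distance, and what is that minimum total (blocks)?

δ, total 1095 blocks

Total weighted distance at each candidate:
  α (0, 8): total = 2415
  ε (11, 7): total = 1205
  β (2, 0): total = 1835
  γ (5, 4): total = 1275
  δ (14, 6): total = 1095
Minimum is at δ with total 1095 blocks.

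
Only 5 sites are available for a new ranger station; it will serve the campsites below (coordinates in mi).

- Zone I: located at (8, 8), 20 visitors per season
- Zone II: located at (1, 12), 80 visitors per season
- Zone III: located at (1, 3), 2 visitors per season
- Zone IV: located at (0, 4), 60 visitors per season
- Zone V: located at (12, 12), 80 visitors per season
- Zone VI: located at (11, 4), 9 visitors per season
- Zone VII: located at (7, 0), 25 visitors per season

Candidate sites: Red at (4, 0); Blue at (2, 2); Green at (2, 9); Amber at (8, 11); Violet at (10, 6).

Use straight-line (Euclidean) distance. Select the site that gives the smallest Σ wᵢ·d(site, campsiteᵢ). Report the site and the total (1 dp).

Green, total 1895.2 mi

Total weighted distance at each candidate:
  Red (4, 0): total = 2817.7
  Blue (2, 2): total = 2495.2
  Green (2, 9): total = 1895.2
  Amber (8, 11): total = 1959.3
  Violet (10, 6): total = 2246.6
Minimum is at Green with total 1895.2 mi.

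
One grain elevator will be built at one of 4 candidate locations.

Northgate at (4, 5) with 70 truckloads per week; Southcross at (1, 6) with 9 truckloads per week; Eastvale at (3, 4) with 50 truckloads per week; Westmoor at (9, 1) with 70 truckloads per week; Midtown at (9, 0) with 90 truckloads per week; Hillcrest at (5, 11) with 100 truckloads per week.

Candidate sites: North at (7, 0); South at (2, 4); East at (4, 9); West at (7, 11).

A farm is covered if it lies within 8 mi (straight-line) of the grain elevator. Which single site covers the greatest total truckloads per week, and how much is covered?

South, covering 299

Coverage radius r = 8 mi; a point is covered iff (Δx)²+(Δy)² ≤ 8² = 64.
  North (7, 0): covers {Northgate, Eastvale, Westmoor, Midtown} → 280
  South (2, 4): covers {Northgate, Southcross, Eastvale, Westmoor, Hillcrest} → 299
  East (4, 9): covers {Northgate, Southcross, Eastvale, Hillcrest} → 229
  West (7, 11): covers {Northgate, Southcross, Hillcrest} → 179
Maximum coverage at South: 299 truckloads per week.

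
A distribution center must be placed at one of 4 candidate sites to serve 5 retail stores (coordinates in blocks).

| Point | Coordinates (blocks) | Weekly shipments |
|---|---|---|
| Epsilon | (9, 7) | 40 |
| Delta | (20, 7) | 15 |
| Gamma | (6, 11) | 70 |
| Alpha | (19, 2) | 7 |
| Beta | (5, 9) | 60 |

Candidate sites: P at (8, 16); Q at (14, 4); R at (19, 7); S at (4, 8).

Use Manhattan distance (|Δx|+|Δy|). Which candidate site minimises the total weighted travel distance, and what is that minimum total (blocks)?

S, total 1112 blocks

Total weighted distance at each candidate:
  P (8, 16): total = 1980
  Q (14, 4): total = 2394
  R (19, 7): total = 2600
  S (4, 8): total = 1112
Minimum is at S with total 1112 blocks.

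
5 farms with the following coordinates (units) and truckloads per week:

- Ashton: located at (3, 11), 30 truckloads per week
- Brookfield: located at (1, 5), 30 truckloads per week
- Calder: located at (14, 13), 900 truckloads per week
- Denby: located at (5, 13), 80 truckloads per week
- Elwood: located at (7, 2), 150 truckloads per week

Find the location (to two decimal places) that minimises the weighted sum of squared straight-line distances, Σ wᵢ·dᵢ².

The minimiser of Σwᵢ‖p−pᵢ‖² is the weighted centroid p* = (Σwᵢpᵢ)/(Σwᵢ).
Σwᵢ = 1190.
Σwᵢxᵢ = 30·3 + 30·1 + 900·14 + 80·5 + 150·7 = 14170.
Σwᵢyᵢ = 30·11 + 30·5 + 900·13 + 80·13 + 150·2 = 13520.
x* = 14170/1190 = 11.91, y* = 13520/1190 = 11.36.

(11.91, 11.36)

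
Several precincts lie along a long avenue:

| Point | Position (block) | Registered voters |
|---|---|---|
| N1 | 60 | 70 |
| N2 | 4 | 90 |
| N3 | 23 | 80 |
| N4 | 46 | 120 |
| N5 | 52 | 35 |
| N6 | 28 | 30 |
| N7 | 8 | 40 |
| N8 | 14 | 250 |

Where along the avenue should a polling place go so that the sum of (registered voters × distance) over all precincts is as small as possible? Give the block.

x = 14

For a sum of weighted absolute distances on a line, the optimum is the weighted median (not the mean). Total weight W = 715; half-weight = 357.5.
Sort by position and accumulate weight:
  block 4 (N2, w=90) → cum 90
  block 8 (N7, w=40) → cum 130
  block 14 (N8, w=250) → cum 380  ≥ 357.5 → median here
  block 23 (N3, w=80) → cum 460
  block 28 (N6, w=30) → cum 490
  block 46 (N4, w=120) → cum 610
  block 52 (N5, w=35) → cum 645
  block 60 (N1, w=70) → cum 715
Optimal location: block 14.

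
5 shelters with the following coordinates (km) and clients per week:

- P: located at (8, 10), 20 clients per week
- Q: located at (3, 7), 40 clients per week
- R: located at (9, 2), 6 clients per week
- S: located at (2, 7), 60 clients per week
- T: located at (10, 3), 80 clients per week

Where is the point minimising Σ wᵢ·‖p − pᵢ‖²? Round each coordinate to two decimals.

The minimiser of Σwᵢ‖p−pᵢ‖² is the weighted centroid p* = (Σwᵢpᵢ)/(Σwᵢ).
Σwᵢ = 206.
Σwᵢxᵢ = 20·8 + 40·3 + 6·9 + 60·2 + 80·10 = 1254.
Σwᵢyᵢ = 20·10 + 40·7 + 6·2 + 60·7 + 80·3 = 1152.
x* = 1254/206 = 6.09, y* = 1152/206 = 5.59.

(6.09, 5.59)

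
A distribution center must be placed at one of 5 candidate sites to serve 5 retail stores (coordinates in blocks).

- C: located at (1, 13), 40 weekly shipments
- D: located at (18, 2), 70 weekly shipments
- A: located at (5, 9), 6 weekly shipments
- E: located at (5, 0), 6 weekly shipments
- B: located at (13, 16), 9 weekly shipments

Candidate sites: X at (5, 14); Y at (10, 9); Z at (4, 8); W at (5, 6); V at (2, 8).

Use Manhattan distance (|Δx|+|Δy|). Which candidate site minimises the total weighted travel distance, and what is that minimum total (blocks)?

Y, total 1774 blocks

Total weighted distance at each candidate:
  X (5, 14): total = 2154
  Y (10, 9): total = 1774
  Z (4, 8): total = 1939
  W (5, 6): total = 1846
  V (2, 8): total = 2041
Minimum is at Y with total 1774 blocks.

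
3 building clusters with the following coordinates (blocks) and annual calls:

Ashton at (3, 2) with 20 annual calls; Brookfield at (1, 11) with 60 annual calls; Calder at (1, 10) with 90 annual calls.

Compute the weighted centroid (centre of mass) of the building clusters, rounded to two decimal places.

The minimiser of Σwᵢ‖p−pᵢ‖² is the weighted centroid p* = (Σwᵢpᵢ)/(Σwᵢ).
Σwᵢ = 170.
Σwᵢxᵢ = 20·3 + 60·1 + 90·1 = 210.
Σwᵢyᵢ = 20·2 + 60·11 + 90·10 = 1600.
x* = 210/170 = 1.24, y* = 1600/170 = 9.41.

(1.24, 9.41)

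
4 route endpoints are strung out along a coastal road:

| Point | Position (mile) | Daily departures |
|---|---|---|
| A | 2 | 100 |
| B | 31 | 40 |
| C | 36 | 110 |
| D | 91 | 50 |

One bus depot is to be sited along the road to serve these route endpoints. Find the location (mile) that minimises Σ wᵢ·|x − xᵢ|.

For a sum of weighted absolute distances on a line, the optimum is the weighted median (not the mean). Total weight W = 300; half-weight = 150.
Sort by position and accumulate weight:
  mile 2 (A, w=100) → cum 100
  mile 31 (B, w=40) → cum 140
  mile 36 (C, w=110) → cum 250  ≥ 150 → median here
  mile 91 (D, w=50) → cum 300
Optimal location: mile 36.

x = 36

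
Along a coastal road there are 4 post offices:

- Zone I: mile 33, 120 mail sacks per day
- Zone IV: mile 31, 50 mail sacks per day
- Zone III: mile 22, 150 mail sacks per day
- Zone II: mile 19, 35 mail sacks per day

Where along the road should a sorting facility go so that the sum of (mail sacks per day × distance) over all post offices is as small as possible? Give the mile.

For a sum of weighted absolute distances on a line, the optimum is the weighted median (not the mean). Total weight W = 355; half-weight = 177.5.
Sort by position and accumulate weight:
  mile 19 (Zone II, w=35) → cum 35
  mile 22 (Zone III, w=150) → cum 185  ≥ 177.5 → median here
  mile 31 (Zone IV, w=50) → cum 235
  mile 33 (Zone I, w=120) → cum 355
Optimal location: mile 22.

x = 22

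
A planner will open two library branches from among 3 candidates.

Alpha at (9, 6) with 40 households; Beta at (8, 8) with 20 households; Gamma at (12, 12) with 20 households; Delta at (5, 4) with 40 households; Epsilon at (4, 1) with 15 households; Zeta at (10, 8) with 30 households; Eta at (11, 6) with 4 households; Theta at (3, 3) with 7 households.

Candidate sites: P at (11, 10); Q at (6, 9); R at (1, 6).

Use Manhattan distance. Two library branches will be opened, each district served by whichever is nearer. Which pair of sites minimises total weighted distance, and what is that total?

{P, R}, total 901

Evaluate every pair (each demand assigned to the nearer of the two):
  {P, R}: total = 901
  {P, Q}: total = 919
  {Q, R}: total = 1057
Best pair: {P, R} with total 901.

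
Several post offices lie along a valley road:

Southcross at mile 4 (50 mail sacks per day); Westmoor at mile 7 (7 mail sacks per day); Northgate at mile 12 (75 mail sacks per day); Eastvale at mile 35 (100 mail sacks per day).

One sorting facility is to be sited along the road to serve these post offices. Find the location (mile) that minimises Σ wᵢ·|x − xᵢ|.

x = 12

For a sum of weighted absolute distances on a line, the optimum is the weighted median (not the mean). Total weight W = 232; half-weight = 116.
Sort by position and accumulate weight:
  mile 4 (Southcross, w=50) → cum 50
  mile 7 (Westmoor, w=7) → cum 57
  mile 12 (Northgate, w=75) → cum 132  ≥ 116 → median here
  mile 35 (Eastvale, w=100) → cum 232
Optimal location: mile 12.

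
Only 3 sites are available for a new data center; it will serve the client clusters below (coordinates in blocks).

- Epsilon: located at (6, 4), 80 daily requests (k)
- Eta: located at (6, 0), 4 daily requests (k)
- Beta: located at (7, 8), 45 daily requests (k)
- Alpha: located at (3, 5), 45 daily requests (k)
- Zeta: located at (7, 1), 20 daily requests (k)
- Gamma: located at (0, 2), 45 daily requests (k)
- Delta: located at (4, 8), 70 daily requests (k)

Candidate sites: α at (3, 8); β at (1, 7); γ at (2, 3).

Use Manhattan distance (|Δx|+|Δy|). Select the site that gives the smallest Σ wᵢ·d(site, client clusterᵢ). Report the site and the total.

Total weighted distance at each candidate:
  α (3, 8): total = 1614
  β (1, 7): total = 1973
  γ (2, 3): total = 1778
Minimum is at α with total 1614 blocks.

α, total 1614 blocks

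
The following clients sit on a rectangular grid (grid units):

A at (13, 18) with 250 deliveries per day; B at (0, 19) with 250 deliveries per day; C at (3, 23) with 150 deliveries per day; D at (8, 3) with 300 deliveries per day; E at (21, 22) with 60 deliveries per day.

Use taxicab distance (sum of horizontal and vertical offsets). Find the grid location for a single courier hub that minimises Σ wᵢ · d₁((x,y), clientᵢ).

Manhattan distance separates: Σwᵢ(|x−xᵢ|+|y−yᵢ|) = Σwᵢ|x−xᵢ| + Σwᵢ|y−yᵢ|, so x and y are optimised independently as 1-D weighted medians.
Total weight W = 1010; half = 505.
x-coordinate, sorted with cumulative weight:
  x=0 (B, w=250) cum 250
  x=3 (C, w=150) cum 400
  x=8 (D, w=300) cum 700  ← median
  x=13 (A, w=250) cum 950
  x=21 (E, w=60) cum 1010
⇒ x* = 8
y-coordinate, sorted with cumulative weight:
  y=3 (D, w=300) cum 300
  y=18 (A, w=250) cum 550  ← median
  y=19 (B, w=250) cum 800
  y=22 (E, w=60) cum 860
  y=23 (C, w=150) cum 1010
⇒ y* = 18

(8, 18)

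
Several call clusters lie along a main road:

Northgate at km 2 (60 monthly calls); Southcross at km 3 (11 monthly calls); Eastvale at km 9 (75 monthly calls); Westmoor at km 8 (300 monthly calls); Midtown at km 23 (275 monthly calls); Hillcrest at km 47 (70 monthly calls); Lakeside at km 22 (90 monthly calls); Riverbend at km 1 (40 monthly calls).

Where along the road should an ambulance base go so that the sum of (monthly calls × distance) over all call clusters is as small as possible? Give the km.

For a sum of weighted absolute distances on a line, the optimum is the weighted median (not the mean). Total weight W = 921; half-weight = 460.5.
Sort by position and accumulate weight:
  km 1 (Riverbend, w=40) → cum 40
  km 2 (Northgate, w=60) → cum 100
  km 3 (Southcross, w=11) → cum 111
  km 8 (Westmoor, w=300) → cum 411
  km 9 (Eastvale, w=75) → cum 486  ≥ 460.5 → median here
  km 22 (Lakeside, w=90) → cum 576
  km 23 (Midtown, w=275) → cum 851
  km 47 (Hillcrest, w=70) → cum 921
Optimal location: km 9.

x = 9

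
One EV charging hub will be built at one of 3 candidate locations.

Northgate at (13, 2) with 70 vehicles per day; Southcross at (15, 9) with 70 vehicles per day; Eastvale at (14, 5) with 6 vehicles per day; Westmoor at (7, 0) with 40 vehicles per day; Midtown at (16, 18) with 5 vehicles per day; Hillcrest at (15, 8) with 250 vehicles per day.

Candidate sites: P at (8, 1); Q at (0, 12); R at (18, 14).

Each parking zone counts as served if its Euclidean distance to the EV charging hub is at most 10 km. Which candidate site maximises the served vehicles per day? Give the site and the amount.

P, covering 366

Coverage radius r = 10 km; a point is covered iff (Δx)²+(Δy)² ≤ 10² = 100.
  P (8, 1): covers {Northgate, Eastvale, Westmoor, Hillcrest} → 366
  Q (0, 12): covers {none} → 0
  R (18, 14): covers {Southcross, Eastvale, Midtown, Hillcrest} → 331
Maximum coverage at P: 366 vehicles per day.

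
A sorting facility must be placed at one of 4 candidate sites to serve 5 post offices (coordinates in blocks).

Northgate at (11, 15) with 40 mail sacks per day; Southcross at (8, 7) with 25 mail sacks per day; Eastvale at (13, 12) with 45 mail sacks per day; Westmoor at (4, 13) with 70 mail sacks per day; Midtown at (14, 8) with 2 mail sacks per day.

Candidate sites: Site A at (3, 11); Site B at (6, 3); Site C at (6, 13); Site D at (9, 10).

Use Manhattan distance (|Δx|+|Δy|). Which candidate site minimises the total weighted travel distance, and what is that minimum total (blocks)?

Total weighted distance at each candidate:
  Site A (3, 11): total = 1438
  Site B (6, 3): total = 2416
  Site C (6, 13): total = 1006
  Site D (9, 10): total = 1224
Minimum is at Site C with total 1006 blocks.

Site C, total 1006 blocks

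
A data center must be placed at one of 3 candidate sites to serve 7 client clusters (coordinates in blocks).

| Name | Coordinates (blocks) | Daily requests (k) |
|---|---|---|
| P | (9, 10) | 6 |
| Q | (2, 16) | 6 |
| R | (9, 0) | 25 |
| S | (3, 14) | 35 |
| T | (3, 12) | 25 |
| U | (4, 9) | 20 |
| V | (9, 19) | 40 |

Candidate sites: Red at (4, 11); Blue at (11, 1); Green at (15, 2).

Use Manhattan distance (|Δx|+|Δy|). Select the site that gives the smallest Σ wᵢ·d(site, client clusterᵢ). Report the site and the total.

Total weighted distance at each candidate:
  Red (4, 11): total = 1228
  Blue (11, 1): total = 2595
  Green (15, 2): total = 3116
Minimum is at Red with total 1228 blocks.

Red, total 1228 blocks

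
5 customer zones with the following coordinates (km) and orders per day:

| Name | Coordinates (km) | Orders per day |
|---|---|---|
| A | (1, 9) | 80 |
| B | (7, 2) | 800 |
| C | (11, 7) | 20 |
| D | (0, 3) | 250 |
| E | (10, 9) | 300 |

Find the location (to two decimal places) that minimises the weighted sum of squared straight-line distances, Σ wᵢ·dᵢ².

The minimiser of Σwᵢ‖p−pᵢ‖² is the weighted centroid p* = (Σwᵢpᵢ)/(Σwᵢ).
Σwᵢ = 1450.
Σwᵢxᵢ = 80·1 + 800·7 + 20·11 + 250·0 + 300·10 = 8900.
Σwᵢyᵢ = 80·9 + 800·2 + 20·7 + 250·3 + 300·9 = 5910.
x* = 8900/1450 = 6.14, y* = 5910/1450 = 4.08.

(6.14, 4.08)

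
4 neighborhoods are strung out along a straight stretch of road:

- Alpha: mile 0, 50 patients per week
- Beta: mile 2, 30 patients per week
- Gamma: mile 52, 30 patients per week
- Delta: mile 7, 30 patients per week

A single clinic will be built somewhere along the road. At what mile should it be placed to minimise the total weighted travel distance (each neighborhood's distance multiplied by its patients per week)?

For a sum of weighted absolute distances on a line, the optimum is the weighted median (not the mean). Total weight W = 140; half-weight = 70.
Sort by position and accumulate weight:
  mile 0 (Alpha, w=50) → cum 50
  mile 2 (Beta, w=30) → cum 80  ≥ 70 → median here
  mile 7 (Delta, w=30) → cum 110
  mile 52 (Gamma, w=30) → cum 140
Optimal location: mile 2.

x = 2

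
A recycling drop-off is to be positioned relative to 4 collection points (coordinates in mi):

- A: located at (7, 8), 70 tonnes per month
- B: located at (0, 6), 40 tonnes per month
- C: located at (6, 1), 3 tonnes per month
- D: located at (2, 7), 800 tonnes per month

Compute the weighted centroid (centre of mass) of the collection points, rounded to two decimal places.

(2.31, 7.01)

The minimiser of Σwᵢ‖p−pᵢ‖² is the weighted centroid p* = (Σwᵢpᵢ)/(Σwᵢ).
Σwᵢ = 913.
Σwᵢxᵢ = 70·7 + 40·0 + 3·6 + 800·2 = 2108.
Σwᵢyᵢ = 70·8 + 40·6 + 3·1 + 800·7 = 6403.
x* = 2108/913 = 2.31, y* = 6403/913 = 7.01.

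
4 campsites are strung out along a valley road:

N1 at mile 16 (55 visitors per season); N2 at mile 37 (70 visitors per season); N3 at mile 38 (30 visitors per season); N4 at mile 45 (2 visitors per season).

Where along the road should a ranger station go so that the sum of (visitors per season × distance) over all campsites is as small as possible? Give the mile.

For a sum of weighted absolute distances on a line, the optimum is the weighted median (not the mean). Total weight W = 157; half-weight = 78.5.
Sort by position and accumulate weight:
  mile 16 (N1, w=55) → cum 55
  mile 37 (N2, w=70) → cum 125  ≥ 78.5 → median here
  mile 38 (N3, w=30) → cum 155
  mile 45 (N4, w=2) → cum 157
Optimal location: mile 37.

x = 37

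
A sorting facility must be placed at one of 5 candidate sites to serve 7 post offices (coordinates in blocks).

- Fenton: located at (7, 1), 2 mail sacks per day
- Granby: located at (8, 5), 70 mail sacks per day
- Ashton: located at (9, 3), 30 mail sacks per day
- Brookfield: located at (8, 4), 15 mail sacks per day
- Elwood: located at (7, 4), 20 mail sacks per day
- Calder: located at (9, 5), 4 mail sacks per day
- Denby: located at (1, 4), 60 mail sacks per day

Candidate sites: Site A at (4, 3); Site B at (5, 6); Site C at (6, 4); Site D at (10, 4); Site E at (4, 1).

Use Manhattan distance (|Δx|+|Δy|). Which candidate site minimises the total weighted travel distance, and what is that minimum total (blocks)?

Total weighted distance at each candidate:
  Site A (4, 3): total = 1003
  Site B (5, 6): total = 1039
  Site C (6, 4): total = 704
  Site D (10, 4): total = 920
  Site E (4, 1): total = 1397
Minimum is at Site C with total 704 blocks.

Site C, total 704 blocks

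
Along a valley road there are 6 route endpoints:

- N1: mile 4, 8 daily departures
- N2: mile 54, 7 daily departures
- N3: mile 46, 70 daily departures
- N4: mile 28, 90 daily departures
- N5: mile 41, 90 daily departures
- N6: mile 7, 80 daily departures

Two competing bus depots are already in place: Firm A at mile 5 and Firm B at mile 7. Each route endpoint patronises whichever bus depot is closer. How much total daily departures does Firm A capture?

The indifferent point is the midpoint (5+7)/2 = 6; route endpoints left of it (closer to Firm A at 5) go to Firm A, those right go to Firm B.
  N1 at 4 (w=8) → Firm A
  N6 at 7 (w=80) → Firm B
  N4 at 28 (w=90) → Firm B
  N5 at 41 (w=90) → Firm B
  N3 at 46 (w=70) → Firm B
  N2 at 54 (w=7) → Firm B
Firm A captures 8; Firm B captures 337.

8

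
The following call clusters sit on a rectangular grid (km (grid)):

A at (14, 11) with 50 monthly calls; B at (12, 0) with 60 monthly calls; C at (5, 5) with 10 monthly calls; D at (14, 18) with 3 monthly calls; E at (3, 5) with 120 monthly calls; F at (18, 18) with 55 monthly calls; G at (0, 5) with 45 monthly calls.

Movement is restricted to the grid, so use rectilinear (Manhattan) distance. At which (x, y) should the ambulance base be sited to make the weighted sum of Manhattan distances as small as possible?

(5, 5)

Manhattan distance separates: Σwᵢ(|x−xᵢ|+|y−yᵢ|) = Σwᵢ|x−xᵢ| + Σwᵢ|y−yᵢ|, so x and y are optimised independently as 1-D weighted medians.
Total weight W = 343; half = 171.5.
x-coordinate, sorted with cumulative weight:
  x=0 (G, w=45) cum 45
  x=3 (E, w=120) cum 165
  x=5 (C, w=10) cum 175  ← median
  x=12 (B, w=60) cum 235
  x=14 (A, w=50) cum 285
  x=14 (D, w=3) cum 288
  x=18 (F, w=55) cum 343
⇒ x* = 5
y-coordinate, sorted with cumulative weight:
  y=0 (B, w=60) cum 60
  y=5 (C, w=10) cum 70
  y=5 (E, w=120) cum 190  ← median
  y=5 (G, w=45) cum 235
  y=11 (A, w=50) cum 285
  y=18 (D, w=3) cum 288
  y=18 (F, w=55) cum 343
⇒ y* = 5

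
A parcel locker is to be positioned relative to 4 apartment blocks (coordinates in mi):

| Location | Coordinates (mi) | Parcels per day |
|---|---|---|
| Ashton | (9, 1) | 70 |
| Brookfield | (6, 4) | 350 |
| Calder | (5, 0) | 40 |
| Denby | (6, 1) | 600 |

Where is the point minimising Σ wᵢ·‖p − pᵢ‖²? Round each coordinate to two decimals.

(6.16, 1.95)

The minimiser of Σwᵢ‖p−pᵢ‖² is the weighted centroid p* = (Σwᵢpᵢ)/(Σwᵢ).
Σwᵢ = 1060.
Σwᵢxᵢ = 70·9 + 350·6 + 40·5 + 600·6 = 6530.
Σwᵢyᵢ = 70·1 + 350·4 + 40·0 + 600·1 = 2070.
x* = 6530/1060 = 6.16, y* = 2070/1060 = 1.95.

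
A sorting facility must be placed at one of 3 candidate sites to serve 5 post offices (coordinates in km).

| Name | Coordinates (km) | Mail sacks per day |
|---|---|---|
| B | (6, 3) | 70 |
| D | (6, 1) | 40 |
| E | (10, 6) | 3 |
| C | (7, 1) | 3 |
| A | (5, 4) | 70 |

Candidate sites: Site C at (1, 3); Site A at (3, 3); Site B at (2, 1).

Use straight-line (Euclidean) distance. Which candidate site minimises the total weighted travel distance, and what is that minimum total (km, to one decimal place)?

Site A, total 547.0 km

Total weighted distance at each candidate:
  Site C (1, 3): total = 901.5
  Site A (3, 3): total = 547.0
  Site B (2, 1): total = 813.3
Minimum is at Site A with total 547.0 km.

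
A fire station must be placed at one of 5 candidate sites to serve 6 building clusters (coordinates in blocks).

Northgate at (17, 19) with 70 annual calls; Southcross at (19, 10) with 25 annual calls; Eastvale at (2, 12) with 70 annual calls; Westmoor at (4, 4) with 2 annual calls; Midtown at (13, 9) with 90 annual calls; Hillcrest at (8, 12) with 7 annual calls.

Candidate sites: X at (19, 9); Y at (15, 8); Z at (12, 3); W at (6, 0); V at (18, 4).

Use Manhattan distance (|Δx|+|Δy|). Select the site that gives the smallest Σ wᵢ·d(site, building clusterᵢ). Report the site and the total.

Total weighted distance at each candidate:
  X (19, 9): total = 2943
  Y (15, 8): total = 2627
  Z (12, 3): total = 3889
  W (6, 0): total = 5345
  V (18, 4): total = 4029
Minimum is at Y with total 2627 blocks.

Y, total 2627 blocks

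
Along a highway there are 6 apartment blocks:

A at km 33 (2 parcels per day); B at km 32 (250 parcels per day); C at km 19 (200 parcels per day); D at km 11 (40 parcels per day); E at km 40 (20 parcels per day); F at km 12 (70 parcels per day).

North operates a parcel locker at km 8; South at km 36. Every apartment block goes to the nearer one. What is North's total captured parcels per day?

310

The indifferent point is the midpoint (8+36)/2 = 22; apartment blocks left of it (closer to North at 8) go to North, those right go to South.
  D at 11 (w=40) → North
  F at 12 (w=70) → North
  C at 19 (w=200) → North
  B at 32 (w=250) → South
  A at 33 (w=2) → South
  E at 40 (w=20) → South
North captures 310; South captures 272.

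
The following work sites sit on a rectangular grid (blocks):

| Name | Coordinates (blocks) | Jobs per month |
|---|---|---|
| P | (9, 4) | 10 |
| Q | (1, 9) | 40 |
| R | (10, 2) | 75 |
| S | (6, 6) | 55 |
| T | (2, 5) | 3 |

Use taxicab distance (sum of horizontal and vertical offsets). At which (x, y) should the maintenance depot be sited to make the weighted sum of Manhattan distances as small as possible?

Manhattan distance separates: Σwᵢ(|x−xᵢ|+|y−yᵢ|) = Σwᵢ|x−xᵢ| + Σwᵢ|y−yᵢ|, so x and y are optimised independently as 1-D weighted medians.
Total weight W = 183; half = 91.5.
x-coordinate, sorted with cumulative weight:
  x=1 (Q, w=40) cum 40
  x=2 (T, w=3) cum 43
  x=6 (S, w=55) cum 98  ← median
  x=9 (P, w=10) cum 108
  x=10 (R, w=75) cum 183
⇒ x* = 6
y-coordinate, sorted with cumulative weight:
  y=2 (R, w=75) cum 75
  y=4 (P, w=10) cum 85
  y=5 (T, w=3) cum 88
  y=6 (S, w=55) cum 143  ← median
  y=9 (Q, w=40) cum 183
⇒ y* = 6

(6, 6)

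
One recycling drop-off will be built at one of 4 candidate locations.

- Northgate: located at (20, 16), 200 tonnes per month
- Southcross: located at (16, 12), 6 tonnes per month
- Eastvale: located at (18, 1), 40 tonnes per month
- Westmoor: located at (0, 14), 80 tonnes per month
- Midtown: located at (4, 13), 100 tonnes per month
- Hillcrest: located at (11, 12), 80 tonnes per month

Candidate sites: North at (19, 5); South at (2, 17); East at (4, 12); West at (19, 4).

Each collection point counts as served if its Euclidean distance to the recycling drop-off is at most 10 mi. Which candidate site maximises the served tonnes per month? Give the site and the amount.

East, covering 260

Coverage radius r = 10 mi; a point is covered iff (Δx)²+(Δy)² ≤ 10² = 100.
  North (19, 5): covers {Southcross, Eastvale} → 46
  South (2, 17): covers {Westmoor, Midtown} → 180
  East (4, 12): covers {Westmoor, Midtown, Hillcrest} → 260
  West (19, 4): covers {Southcross, Eastvale} → 46
Maximum coverage at East: 260 tonnes per month.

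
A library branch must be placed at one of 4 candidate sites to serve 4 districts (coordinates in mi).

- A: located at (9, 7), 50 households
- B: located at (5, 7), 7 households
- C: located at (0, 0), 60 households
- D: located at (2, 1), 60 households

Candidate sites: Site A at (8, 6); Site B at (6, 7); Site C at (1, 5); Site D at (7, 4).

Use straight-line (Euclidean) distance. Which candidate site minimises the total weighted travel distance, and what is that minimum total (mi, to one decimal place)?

Total weighted distance at each candidate:
  Site A (8, 6): total = 1161.5
  Site B (6, 7): total = 1142.8
  Site C (1, 5): total = 996.9
  Site D (7, 4): total = 1039.1
Minimum is at Site C with total 996.9 mi.

Site C, total 996.9 mi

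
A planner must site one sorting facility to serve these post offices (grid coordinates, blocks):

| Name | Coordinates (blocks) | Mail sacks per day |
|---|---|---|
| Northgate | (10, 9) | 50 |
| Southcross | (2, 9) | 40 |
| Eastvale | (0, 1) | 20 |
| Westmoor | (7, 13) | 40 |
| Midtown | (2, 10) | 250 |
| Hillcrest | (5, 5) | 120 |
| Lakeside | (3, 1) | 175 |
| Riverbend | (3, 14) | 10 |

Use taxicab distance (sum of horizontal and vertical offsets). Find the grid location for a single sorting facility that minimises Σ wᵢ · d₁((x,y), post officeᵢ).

Manhattan distance separates: Σwᵢ(|x−xᵢ|+|y−yᵢ|) = Σwᵢ|x−xᵢ| + Σwᵢ|y−yᵢ|, so x and y are optimised independently as 1-D weighted medians.
Total weight W = 705; half = 352.5.
x-coordinate, sorted with cumulative weight:
  x=0 (Eastvale, w=20) cum 20
  x=2 (Southcross, w=40) cum 60
  x=2 (Midtown, w=250) cum 310
  x=3 (Lakeside, w=175) cum 485  ← median
  x=3 (Riverbend, w=10) cum 495
  x=5 (Hillcrest, w=120) cum 615
  x=7 (Westmoor, w=40) cum 655
  x=10 (Northgate, w=50) cum 705
⇒ x* = 3
y-coordinate, sorted with cumulative weight:
  y=1 (Eastvale, w=20) cum 20
  y=1 (Lakeside, w=175) cum 195
  y=5 (Hillcrest, w=120) cum 315
  y=9 (Northgate, w=50) cum 365  ← median
  y=9 (Southcross, w=40) cum 405
  y=10 (Midtown, w=250) cum 655
  y=13 (Westmoor, w=40) cum 695
  y=14 (Riverbend, w=10) cum 705
⇒ y* = 9

(3, 9)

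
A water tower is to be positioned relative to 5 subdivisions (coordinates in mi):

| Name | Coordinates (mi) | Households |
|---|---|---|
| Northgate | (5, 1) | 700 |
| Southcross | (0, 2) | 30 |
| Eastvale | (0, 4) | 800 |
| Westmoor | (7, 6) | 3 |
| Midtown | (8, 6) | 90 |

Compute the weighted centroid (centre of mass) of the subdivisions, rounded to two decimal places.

(2.61, 2.78)

The minimiser of Σwᵢ‖p−pᵢ‖² is the weighted centroid p* = (Σwᵢpᵢ)/(Σwᵢ).
Σwᵢ = 1623.
Σwᵢxᵢ = 700·5 + 30·0 + 800·0 + 3·7 + 90·8 = 4241.
Σwᵢyᵢ = 700·1 + 30·2 + 800·4 + 3·6 + 90·6 = 4518.
x* = 4241/1623 = 2.61, y* = 4518/1623 = 2.78.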